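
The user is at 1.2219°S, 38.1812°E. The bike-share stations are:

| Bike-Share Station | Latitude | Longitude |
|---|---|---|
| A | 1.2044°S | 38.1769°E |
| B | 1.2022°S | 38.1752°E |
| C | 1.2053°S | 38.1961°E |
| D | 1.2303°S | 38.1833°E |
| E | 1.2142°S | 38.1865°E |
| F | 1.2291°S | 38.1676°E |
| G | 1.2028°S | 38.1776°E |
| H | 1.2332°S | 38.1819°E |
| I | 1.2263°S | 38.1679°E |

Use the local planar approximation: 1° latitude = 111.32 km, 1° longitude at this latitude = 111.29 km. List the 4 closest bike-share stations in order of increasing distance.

D, E, H, I

Distances from 1.2219°S, 38.1812°E:
A: 2.0060 km
B: 2.2924 km
C: 2.4828 km
D: 0.9639 km
E: 1.0405 km
F: 1.7127 km
G: 2.1636 km
H: 1.2603 km
I: 1.5591 km
Sorted: D (0.9639 km) < E (1.0405 km) < H (1.2603 km) < I (1.5591 km) < F (1.7127 km) < A (2.0060 km) < …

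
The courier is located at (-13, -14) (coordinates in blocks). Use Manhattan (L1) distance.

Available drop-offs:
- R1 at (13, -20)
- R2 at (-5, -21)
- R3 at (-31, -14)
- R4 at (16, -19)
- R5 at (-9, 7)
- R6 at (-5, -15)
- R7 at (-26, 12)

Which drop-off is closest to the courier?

Distances from (-13, -14):
R1: 32 blocks
R2: 15 blocks
R3: 18 blocks
R4: 34 blocks
R5: 25 blocks
R6: 9 blocks
R7: 39 blocks
Minimum: R6 at 9 blocks.

R6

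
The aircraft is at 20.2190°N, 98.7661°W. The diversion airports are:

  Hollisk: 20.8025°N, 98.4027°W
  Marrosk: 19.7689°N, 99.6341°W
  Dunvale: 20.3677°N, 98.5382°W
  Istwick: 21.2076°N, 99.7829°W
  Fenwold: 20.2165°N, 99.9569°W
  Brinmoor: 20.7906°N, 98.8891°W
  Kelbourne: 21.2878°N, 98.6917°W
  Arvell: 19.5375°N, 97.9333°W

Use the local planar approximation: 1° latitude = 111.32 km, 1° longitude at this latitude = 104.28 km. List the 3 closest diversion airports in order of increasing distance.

Distances from 20.2190°N, 98.7661°W:
Hollisk: 75.2013 km
Marrosk: 103.4577 km
Dunvale: 28.9621 km
Istwick: 152.8201 km
Fenwold: 124.1769 km
Brinmoor: 64.9104 km
Kelbourne: 119.2315 km
Arvell: 115.3143 km
Sorted: Dunvale (28.9621 km) < Brinmoor (64.9104 km) < Hollisk (75.2013 km) < Marrosk (103.4577 km) < Arvell (115.3143 km) < …

Dunvale, Brinmoor, Hollisk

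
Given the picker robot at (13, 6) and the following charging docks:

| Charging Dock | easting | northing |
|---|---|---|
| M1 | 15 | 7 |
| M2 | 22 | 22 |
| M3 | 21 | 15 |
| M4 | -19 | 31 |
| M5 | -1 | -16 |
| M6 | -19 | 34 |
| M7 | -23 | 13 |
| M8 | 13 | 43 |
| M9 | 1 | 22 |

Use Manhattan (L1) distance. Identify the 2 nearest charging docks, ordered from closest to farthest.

Distances from (13, 6):
M1: |2| + |1| = 2 + 1 = 3
M2: |9| + |16| = 9 + 16 = 25
M3: |8| + |9| = 8 + 9 = 17
M4: |-32| + |25| = 32 + 25 = 57
M5: |-14| + |-22| = 14 + 22 = 36
M6: |-32| + |28| = 32 + 28 = 60
M7: |-36| + |7| = 36 + 7 = 43
M8: |0| + |37| = 0 + 37 = 37
M9: |-12| + |16| = 12 + 16 = 28
Sorted: M1 (3) < M3 (17) < M2 (25) < M9 (28) < …

M1, M3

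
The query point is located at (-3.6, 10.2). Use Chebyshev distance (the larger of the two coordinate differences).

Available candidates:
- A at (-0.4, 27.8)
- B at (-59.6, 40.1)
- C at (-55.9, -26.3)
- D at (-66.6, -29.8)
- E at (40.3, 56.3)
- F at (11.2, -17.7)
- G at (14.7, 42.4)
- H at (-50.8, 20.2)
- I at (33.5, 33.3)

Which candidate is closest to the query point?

Distances from (-3.6, 10.2):
A: max(|3.2|, |17.6|) = 17.6
B: max(|-56.0|, |29.9|) = 56.0
C: max(|-52.3|, |-36.5|) = 52.3
D: max(|-63.0|, |-40.0|) = 63.0
E: max(|43.9|, |46.1|) = 46.1
F: max(|14.8|, |-27.9|) = 27.9
G: max(|18.3|, |32.2|) = 32.2
H: max(|-47.2|, |10.0|) = 47.2
I: max(|37.1|, |23.1|) = 37.1
Minimum: A at 17.6.

A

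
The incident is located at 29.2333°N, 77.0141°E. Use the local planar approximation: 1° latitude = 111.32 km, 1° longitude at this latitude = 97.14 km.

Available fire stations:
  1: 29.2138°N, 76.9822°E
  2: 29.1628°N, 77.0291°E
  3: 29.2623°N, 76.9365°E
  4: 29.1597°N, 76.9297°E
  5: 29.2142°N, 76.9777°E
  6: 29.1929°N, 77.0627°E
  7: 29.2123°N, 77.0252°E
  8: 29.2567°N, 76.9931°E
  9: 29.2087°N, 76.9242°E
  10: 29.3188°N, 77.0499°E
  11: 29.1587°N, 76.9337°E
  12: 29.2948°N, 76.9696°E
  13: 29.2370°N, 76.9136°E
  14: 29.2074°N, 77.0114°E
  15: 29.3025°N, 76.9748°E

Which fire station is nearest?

7

Distances from 29.2333°N, 77.0141°E:
1: √((-0.0195·111.32)² + (-0.0319·97.14)²) = √(4.712112 + 9.602351) = 3.7834 km
2: √((-0.0705·111.32)² + (0.0150·97.14)²) = √(61.592046 + 2.123140) = 7.9822 km
3: √((0.0290·111.32)² + (-0.0776·97.14)²) = √(10.421792 + 56.822409) = 8.2003 km
4: √((-0.0736·111.32)² + (-0.0844·97.14)²) = √(67.127740 + 67.217304) = 11.5907 km
5: √((-0.0191·111.32)² + (-0.0364·97.14)²) = √(4.520777 + 12.502561) = 4.1259 km
6: √((-0.0404·111.32)² + (0.0486·97.14)²) = √(20.225959 + 22.287879) = 6.5203 km
7: √((-0.0210·111.32)² + (0.0111·97.14)²) = √(5.464935 + 1.162632) = 2.5744 km
8: √((0.0234·111.32)² + (-0.0210·97.14)²) = √(6.785441 + 4.161355) = 3.3086 km
9: √((-0.0246·111.32)² + (-0.0899·97.14)²) = √(7.499229 + 76.263298) = 9.1522 km
10: √((0.0855·111.32)² + (0.0358·97.14)²) = √(90.589659 + 12.093785) = 10.1333 km
11: √((-0.0746·111.32)² + (-0.0804·97.14)²) = √(68.964255 + 60.996975) = 11.4001 km
12: √((0.0615·111.32)² + (-0.0445·97.14)²) = √(46.870181 + 18.685995) = 8.0967 km
13: √((0.0037·111.32)² + (-0.1005·97.14)²) = √(0.169648 + 95.307773) = 9.7713 km
14: √((-0.0259·111.32)² + (-0.0027·97.14)²) = √(8.312773 + 0.068790) = 2.8951 km
15: √((0.0692·111.32)² + (-0.0393·97.14)²) = √(59.341509 + 14.574085) = 8.5974 km
Minimum: 7 at 2.5744 km.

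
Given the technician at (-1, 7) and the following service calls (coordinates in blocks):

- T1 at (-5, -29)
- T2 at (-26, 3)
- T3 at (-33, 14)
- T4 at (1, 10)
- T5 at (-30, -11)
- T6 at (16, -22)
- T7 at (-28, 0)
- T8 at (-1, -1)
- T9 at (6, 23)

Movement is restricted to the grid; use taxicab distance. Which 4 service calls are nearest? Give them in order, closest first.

T4, T8, T9, T2

Distances from (-1, 7):
T1: |-4| + |-36| = 4 + 36 = 40 blocks
T2: |-25| + |-4| = 25 + 4 = 29 blocks
T3: |-32| + |7| = 32 + 7 = 39 blocks
T4: |2| + |3| = 2 + 3 = 5 blocks
T5: |-29| + |-18| = 29 + 18 = 47 blocks
T6: |17| + |-29| = 17 + 29 = 46 blocks
T7: |-27| + |-7| = 27 + 7 = 34 blocks
T8: |0| + |-8| = 0 + 8 = 8 blocks
T9: |7| + |16| = 7 + 16 = 23 blocks
Sorted: T4 (5 blocks) < T8 (8 blocks) < T9 (23 blocks) < T2 (29 blocks) < T7 (34 blocks) < T3 (39 blocks) < …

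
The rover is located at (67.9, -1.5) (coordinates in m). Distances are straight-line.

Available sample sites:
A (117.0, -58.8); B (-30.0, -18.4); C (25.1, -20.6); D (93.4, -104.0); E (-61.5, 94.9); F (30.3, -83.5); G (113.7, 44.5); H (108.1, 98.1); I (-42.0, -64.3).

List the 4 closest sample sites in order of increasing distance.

Distances from (67.9, -1.5):
A: √((49.1)² + (-57.3)²) = √(2410.810 + 3283.290) = 75.5 m
B: √((-97.9)² + (-16.9)²) = √(9584.410 + 285.610) = 99.3 m
C: √((-42.8)² + (-19.1)²) = √(1831.840 + 364.810) = 46.9 m
D: √((25.5)² + (-102.5)²) = √(650.250 + 10506.250) = 105.6 m
E: √((-129.4)² + (96.4)²) = √(16744.360 + 9292.960) = 161.4 m
F: √((-37.6)² + (-82.0)²) = √(1413.760 + 6724.000) = 90.2 m
G: √((45.8)² + (46.0)²) = √(2097.640 + 2116.000) = 64.9 m
H: √((40.2)² + (99.6)²) = √(1616.040 + 9920.160) = 107.4 m
I: √((-109.9)² + (-62.8)²) = √(12078.010 + 3943.840) = 126.6 m
Sorted: C (46.9 m) < G (64.9 m) < A (75.5 m) < F (90.2 m) < B (99.3 m) < D (105.6 m) < …

C, G, A, F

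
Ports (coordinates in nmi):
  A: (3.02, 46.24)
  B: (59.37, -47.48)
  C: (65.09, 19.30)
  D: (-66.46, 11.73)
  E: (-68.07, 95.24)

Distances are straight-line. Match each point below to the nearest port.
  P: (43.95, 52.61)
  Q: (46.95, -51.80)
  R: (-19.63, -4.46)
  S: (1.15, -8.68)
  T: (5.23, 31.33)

P at (43.95, 52.61):
  A: 41.42 nmi
  B: 101.27 nmi
  C: 39.45 nmi
  D: 117.74 nmi
  E: 119.86 nmi
  → nearest: C (39.45 nmi)
Q at (46.95, -51.80):
  A: 107.43 nmi
  B: 13.15 nmi
  C: 73.38 nmi
  D: 129.99 nmi
  E: 186.68 nmi
  → nearest: B (13.15 nmi)
R at (-19.63, -4.46):
  A: 55.53 nmi
  B: 89.95 nmi
  C: 87.99 nmi
  D: 49.55 nmi
  E: 110.84 nmi
  → nearest: D (49.55 nmi)
S at (1.15, -8.68):
  A: 54.95 nmi
  B: 69.96 nmi
  C: 69.79 nmi
  D: 70.62 nmi
  E: 124.86 nmi
  → nearest: A (54.95 nmi)
T at (5.23, 31.33):
  A: 15.07 nmi
  B: 95.61 nmi
  C: 61.06 nmi
  D: 74.32 nmi
  E: 97.25 nmi
  → nearest: A (15.07 nmi)

P→C; Q→B; R→D; S→A; T→A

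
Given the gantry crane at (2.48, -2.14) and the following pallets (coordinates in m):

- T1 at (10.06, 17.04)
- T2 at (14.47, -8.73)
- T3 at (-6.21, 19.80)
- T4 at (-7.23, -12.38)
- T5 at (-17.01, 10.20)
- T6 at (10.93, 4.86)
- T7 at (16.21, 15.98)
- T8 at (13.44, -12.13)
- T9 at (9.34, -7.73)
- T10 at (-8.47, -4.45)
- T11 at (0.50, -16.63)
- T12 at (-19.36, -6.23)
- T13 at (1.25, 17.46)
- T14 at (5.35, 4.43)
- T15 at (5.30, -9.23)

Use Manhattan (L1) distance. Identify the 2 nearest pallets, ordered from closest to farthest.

Distances from (2.48, -2.14):
T1: 26.76 m
T2: 18.58 m
T3: 30.63 m
T4: 19.95 m
T5: 31.83 m
T6: 15.45 m
T7: 31.85 m
T8: 20.95 m
T9: 12.45 m
T10: 13.26 m
T11: 16.47 m
T12: 25.93 m
T13: 20.83 m
T14: 9.44 m
T15: 9.91 m
Sorted: T14 (9.44 m) < T15 (9.91 m) < T9 (12.45 m) < T10 (13.26 m) < …

T14, T15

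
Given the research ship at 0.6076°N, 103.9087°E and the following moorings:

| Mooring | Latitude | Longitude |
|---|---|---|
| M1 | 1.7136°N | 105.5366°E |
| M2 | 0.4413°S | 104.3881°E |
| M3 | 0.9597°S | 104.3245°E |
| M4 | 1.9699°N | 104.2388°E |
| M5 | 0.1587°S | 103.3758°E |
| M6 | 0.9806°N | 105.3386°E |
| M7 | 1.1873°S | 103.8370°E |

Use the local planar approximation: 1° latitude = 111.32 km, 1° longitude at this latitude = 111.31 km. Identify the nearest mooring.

M5

Distances from 0.6076°N, 103.9087°E:
M1: √((1.1060·111.32)² + (1.6279·111.31)²) = √(15158.514701 + 32834.001360) = 219.0719 km
M2: √((-1.0489·111.32)² + (0.4794·111.31)²) = √(13633.726142 + 2847.504538) = 128.3792 km
M3: √((-1.5673·111.32)² + (0.4158·111.31)²) = √(30440.421557 + 2142.088134) = 180.5063 km
M4: √((1.3623·111.32)² + (0.3301·111.31)²) = √(22998.097380 + 1350.079722) = 156.0390 km
M5: √((-0.7663·111.32)² + (-0.5329·111.31)²) = √(7276.860450 + 3518.518234) = 103.9008 km
M6: √((0.3730·111.32)² + (1.4299·111.31)²) = √(1724.106380 + 25332.596041) = 164.4892 km
M7: √((-1.7949·111.32)² + (-0.0717·111.31)²) = √(39923.343961 + 63.695196) = 199.9676 km
Minimum: M5 at 103.9008 km.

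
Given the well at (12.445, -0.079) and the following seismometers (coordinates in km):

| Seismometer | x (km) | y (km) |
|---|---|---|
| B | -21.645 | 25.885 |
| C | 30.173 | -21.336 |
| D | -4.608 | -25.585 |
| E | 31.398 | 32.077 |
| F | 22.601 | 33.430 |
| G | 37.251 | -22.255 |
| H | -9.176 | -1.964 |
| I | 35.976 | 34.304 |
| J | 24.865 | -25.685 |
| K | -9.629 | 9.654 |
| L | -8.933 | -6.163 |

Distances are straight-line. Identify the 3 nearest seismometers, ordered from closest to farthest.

Distances from (12.445, -0.079):
B: √((-34.090)² + (25.964)²) = √(1162.12810 + 674.12930) = 42.852 km
C: √((17.728)² + (-21.257)²) = √(314.28198 + 451.86005) = 27.679 km
D: √((-17.053)² + (-25.506)²) = √(290.80481 + 650.55604) = 30.682 km
E: √((18.953)² + (32.156)²) = √(359.21621 + 1034.00834) = 37.326 km
F: √((10.156)² + (33.509)²) = √(103.14434 + 1122.85308) = 35.014 km
G: √((24.806)² + (-22.176)²) = √(615.33764 + 491.77498) = 33.273 km
H: √((-21.621)² + (-1.885)²) = √(467.46764 + 3.55322) = 21.703 km
I: √((23.531)² + (34.383)²) = √(553.70796 + 1182.19069) = 41.664 km
J: √((12.420)² + (-25.606)²) = √(154.25640 + 655.66724) = 28.459 km
K: √((-22.074)² + (9.733)²) = √(487.26148 + 94.73129) = 24.125 km
L: √((-21.378)² + (-6.084)²) = √(457.01888 + 37.01506) = 22.227 km
Sorted: H (21.703 km) < L (22.227 km) < K (24.125 km) < C (27.679 km) < J (28.459 km) < …

H, L, K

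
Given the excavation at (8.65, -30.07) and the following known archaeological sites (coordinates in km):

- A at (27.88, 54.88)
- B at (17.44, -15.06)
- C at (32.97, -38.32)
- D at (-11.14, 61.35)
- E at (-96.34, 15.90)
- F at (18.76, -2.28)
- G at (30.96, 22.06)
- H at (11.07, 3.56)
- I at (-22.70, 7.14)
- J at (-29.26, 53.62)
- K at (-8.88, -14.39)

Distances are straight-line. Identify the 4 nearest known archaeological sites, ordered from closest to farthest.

Distances from (8.65, -30.07):
A: √((19.23)² + (84.95)²) = √(369.7929 + 7216.5025) = 87.10 km
B: √((8.79)² + (15.01)²) = √(77.2641 + 225.3001) = 17.39 km
C: √((24.32)² + (-8.25)²) = √(591.4624 + 68.0625) = 25.68 km
D: √((-19.79)² + (91.42)²) = √(391.6441 + 8357.6164) = 93.54 km
E: √((-104.99)² + (45.97)²) = √(11022.9001 + 2113.2409) = 114.61 km
F: √((10.11)² + (27.79)²) = √(102.2121 + 772.2841) = 29.57 km
G: √((22.31)² + (52.13)²) = √(497.7361 + 2717.5369) = 56.70 km
H: √((2.42)² + (33.63)²) = √(5.8564 + 1130.9769) = 33.72 km
I: √((-31.35)² + (37.21)²) = √(982.8225 + 1384.5841) = 48.66 km
J: √((-37.91)² + (83.69)²) = √(1437.1681 + 7004.0161) = 91.88 km
K: √((-17.53)² + (15.68)²) = √(307.3009 + 245.8624) = 23.52 km
Sorted: B (17.39 km) < K (23.52 km) < C (25.68 km) < F (29.57 km) < H (33.72 km) < I (48.66 km) < …

B, K, C, F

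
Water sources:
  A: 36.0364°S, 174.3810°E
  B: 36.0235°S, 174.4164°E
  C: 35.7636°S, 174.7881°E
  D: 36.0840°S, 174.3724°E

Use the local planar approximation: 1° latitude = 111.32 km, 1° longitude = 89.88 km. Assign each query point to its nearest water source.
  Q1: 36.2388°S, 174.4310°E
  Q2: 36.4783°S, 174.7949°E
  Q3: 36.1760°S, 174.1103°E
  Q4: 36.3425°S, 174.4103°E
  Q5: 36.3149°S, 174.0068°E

Q1 at 36.2388°S, 174.4310°E:
  A: √((0.2024·111.32)² + (-0.0500·89.88)²) = √(507.653531 + 20.196036) = 22.9750 km
  B: √((0.2153·111.32)² + (-0.0146·89.88)²) = √(574.426484 + 1.721995) = 24.0031 km
  C: √((0.4752·111.32)² + (0.3571·89.88)²) = √(2798.332132 + 1030.162716) = 61.8748 km
  D: √((0.1548·111.32)² + (-0.0586·89.88)²) = √(296.953404 + 27.740952) = 18.0193 km
  → nearest: D (18.0193 km)
Q2 at 36.4783°S, 174.7949°E:
  A: √((0.4419·111.32)² + (-0.4139·89.88)²) = √(2419.883166 + 1383.939103) = 61.6751 km
  B: √((0.4548·111.32)² + (-0.3785·89.88)²) = √(2563.228406 + 1157.331823) = 60.9964 km
  C: √((0.7147·111.32)² + (-0.0068·89.88)²) = √(6329.857885 + 0.373546) = 79.5628 km
  D: √((0.3943·111.32)² + (-0.4225·89.88)²) = √(1926.637235 + 1442.047460) = 58.0404 km
  → nearest: D (58.0404 km)
Q3 at 36.1760°S, 174.1103°E:
  A: √((0.1396·111.32)² + (0.2707·89.88)²) = √(241.500054 + 591.974009) = 28.8700 km
  B: √((0.1525·111.32)² + (0.3061·89.88)²) = √(288.194762 + 756.924891) = 32.3283 km
  C: √((0.4124·111.32)² + (0.6778·89.88)²) = √(2107.578252 + 3711.327302) = 76.2818 km
  D: √((0.0920·111.32)² + (0.2621·89.88)²) = √(104.887093 + 554.958068) = 25.6875 km
  → nearest: D (25.6875 km)
Q4 at 36.3425°S, 174.4103°E:
  A: √((0.3061·111.32)² + (-0.0293·89.88)²) = √(1161.109169 + 6.935238) = 34.1767 km
  B: √((0.3190·111.32)² + (0.0061·89.88)²) = √(1261.036803 + 0.300598) = 35.5153 km
  C: √((0.5789·111.32)² + (0.3778·89.88)²) = √(4152.919324 + 1153.055030) = 72.8421 km
  D: √((0.2585·111.32)² + (-0.0379·89.88)²) = √(828.070837 + 11.603915) = 28.9771 km
  → nearest: D (28.9771 km)
Q5 at 36.3149°S, 174.0068°E:
  A: √((0.2785·111.32)² + (0.3742·89.88)²) = √(961.162447 + 1131.185147) = 45.7422 km
  B: √((0.2914·111.32)² + (0.4096·89.88)²) = √(1052.265884 + 1355.333033) = 49.0673 km
  C: √((0.5513·111.32)² + (0.7813·89.88)²) = √(3766.364782 + 4931.303998) = 93.2613 km
  D: √((0.2309·111.32)² + (0.3656·89.88)²) = √(660.684718 + 1079.788012) = 41.7190 km
  → nearest: D (41.7190 km)

Q1→D; Q2→D; Q3→D; Q4→D; Q5→D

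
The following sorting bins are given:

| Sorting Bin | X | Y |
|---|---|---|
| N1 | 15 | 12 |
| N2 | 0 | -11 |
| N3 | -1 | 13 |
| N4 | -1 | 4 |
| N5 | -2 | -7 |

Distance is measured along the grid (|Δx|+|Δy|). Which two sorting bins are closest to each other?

N2 and N5

Pairwise distances:
N1–N2: |-15| + |-23| = 15 + 23 = 38
N1–N3: |-16| + |1| = 16 + 1 = 17
N1–N4: |-16| + |-8| = 16 + 8 = 24
N1–N5: |-17| + |-19| = 17 + 19 = 36
N2–N3: |-1| + |24| = 1 + 24 = 25
N2–N4: |-1| + |15| = 1 + 15 = 16
N2–N5: |-2| + |4| = 2 + 4 = 6
N3–N4: |0| + |-9| = 0 + 9 = 9
N3–N5: |-1| + |-20| = 1 + 20 = 21
N4–N5: |-1| + |-11| = 1 + 11 = 12
Closest pair: N2–N5 at 6.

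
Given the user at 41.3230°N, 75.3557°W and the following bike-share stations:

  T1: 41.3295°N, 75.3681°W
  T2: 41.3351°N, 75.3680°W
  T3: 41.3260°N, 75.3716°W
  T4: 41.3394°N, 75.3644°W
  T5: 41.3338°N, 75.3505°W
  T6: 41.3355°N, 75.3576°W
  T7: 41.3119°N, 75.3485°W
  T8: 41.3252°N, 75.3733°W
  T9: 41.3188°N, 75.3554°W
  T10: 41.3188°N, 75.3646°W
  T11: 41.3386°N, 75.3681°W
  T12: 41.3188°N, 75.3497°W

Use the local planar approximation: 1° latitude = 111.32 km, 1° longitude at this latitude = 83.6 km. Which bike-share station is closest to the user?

Distances from 41.3230°N, 75.3557°W:
T1: 1.2642 km
T2: 1.6946 km
T3: 1.3706 km
T4: 1.9652 km
T5: 1.2784 km
T6: 1.4005 km
T7: 1.3745 km
T8: 1.4916 km
T9: 0.4682 km
T10: 0.8787 km
T11: 2.0225 km
T12: 0.6857 km
Minimum: T9 at 0.4682 km.

T9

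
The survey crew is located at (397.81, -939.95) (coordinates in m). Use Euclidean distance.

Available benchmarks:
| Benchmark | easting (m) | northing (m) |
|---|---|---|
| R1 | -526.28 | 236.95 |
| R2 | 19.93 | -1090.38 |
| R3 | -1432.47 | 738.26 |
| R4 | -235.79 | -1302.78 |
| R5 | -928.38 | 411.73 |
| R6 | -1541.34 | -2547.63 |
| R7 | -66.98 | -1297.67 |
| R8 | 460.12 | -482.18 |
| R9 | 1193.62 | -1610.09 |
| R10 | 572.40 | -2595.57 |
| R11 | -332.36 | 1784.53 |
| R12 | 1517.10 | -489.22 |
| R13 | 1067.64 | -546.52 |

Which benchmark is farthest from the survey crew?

R11

Distances from (397.81, -939.95):
R1: √((-924.09)² + (1176.90)²) = √(853942.3281 + 1385093.6100) = 1496.34 m
R2: √((-377.88)² + (-150.43)²) = √(142793.2944 + 22629.1849) = 406.72 m
R3: √((-1830.28)² + (1678.21)²) = √(3349924.8784 + 2816388.8041) = 2483.21 m
R4: √((-633.60)² + (-362.83)²) = √(401448.9600 + 131645.6089) = 730.13 m
R5: √((-1326.19)² + (1351.68)²) = √(1758779.9161 + 1827038.8224) = 1893.63 m
R6: √((-1939.15)² + (-1607.68)²) = √(3760302.7225 + 2584634.9824) = 2518.92 m
R7: √((-464.79)² + (-357.72)²) = √(216029.7441 + 127963.5984) = 586.51 m
R8: √((62.31)² + (457.77)²) = √(3882.5361 + 209553.3729) = 461.99 m
R9: √((795.81)² + (-670.14)²) = √(633313.5561 + 449087.6196) = 1040.39 m
R10: √((174.59)² + (-1655.62)²) = √(30481.6681 + 2741077.5844) = 1664.80 m
R11: √((-730.17)² + (2724.48)²) = √(533148.2289 + 7422791.2704) = 2820.63 m
R12: √((1119.29)² + (450.73)²) = √(1252810.1041 + 203157.5329) = 1206.63 m
R13: √((669.83)² + (393.43)²) = √(448672.2289 + 154787.1649) = 776.83 m
Maximum: R11 at 2820.63 m.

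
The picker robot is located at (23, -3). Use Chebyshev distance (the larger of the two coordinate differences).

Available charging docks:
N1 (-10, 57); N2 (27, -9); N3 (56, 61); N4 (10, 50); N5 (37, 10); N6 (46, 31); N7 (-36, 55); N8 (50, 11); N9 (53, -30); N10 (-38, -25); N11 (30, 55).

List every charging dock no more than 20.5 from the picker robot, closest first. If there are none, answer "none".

N2, N5

Distances from (23, -3):
N1: max(|-33|, |60|) = 60
N2: max(|4|, |-6|) = 6
N3: max(|33|, |64|) = 64
N4: max(|-13|, |53|) = 53
N5: max(|14|, |13|) = 14
N6: max(|23|, |34|) = 34
N7: max(|-59|, |58|) = 59
N8: max(|27|, |14|) = 27
N9: max(|30|, |-27|) = 30
N10: max(|-61|, |-22|) = 61
N11: max(|7|, |58|) = 58
Threshold 20.5: N2 (6), N5 (14) are within range.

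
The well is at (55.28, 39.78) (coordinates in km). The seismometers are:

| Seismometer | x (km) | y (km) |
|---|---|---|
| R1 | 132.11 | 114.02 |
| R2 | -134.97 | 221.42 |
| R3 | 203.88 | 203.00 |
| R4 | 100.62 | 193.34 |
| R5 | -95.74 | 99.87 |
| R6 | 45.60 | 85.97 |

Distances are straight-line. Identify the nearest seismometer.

R6

Distances from (55.28, 39.78):
R1: √((76.83)² + (74.24)²) = √(5902.8489 + 5511.5776) = 106.84 km
R2: √((-190.25)² + (181.64)²) = √(36195.0625 + 32993.0896) = 263.04 km
R3: √((148.60)² + (163.22)²) = √(22081.9600 + 26640.7684) = 220.73 km
R4: √((45.34)² + (153.56)²) = √(2055.7156 + 23580.6736) = 160.11 km
R5: √((-151.02)² + (60.09)²) = √(22807.0404 + 3610.8081) = 162.54 km
R6: √((-9.68)² + (46.19)²) = √(93.7024 + 2133.5161) = 47.19 km
Minimum: R6 at 47.19 km.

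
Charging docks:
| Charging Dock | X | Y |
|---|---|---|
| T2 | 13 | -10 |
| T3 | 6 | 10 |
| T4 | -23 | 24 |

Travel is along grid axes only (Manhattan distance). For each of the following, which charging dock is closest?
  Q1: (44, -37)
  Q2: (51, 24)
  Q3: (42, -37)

Q1→T2; Q2→T3; Q3→T2

Q1 at (44, -37):
  T2: 58
  T3: 85
  T4: 128
  → nearest: T2 (58)
Q2 at (51, 24):
  T2: 72
  T3: 59
  T4: 74
  → nearest: T3 (59)
Q3 at (42, -37):
  T2: 56
  T3: 83
  T4: 126
  → nearest: T2 (56)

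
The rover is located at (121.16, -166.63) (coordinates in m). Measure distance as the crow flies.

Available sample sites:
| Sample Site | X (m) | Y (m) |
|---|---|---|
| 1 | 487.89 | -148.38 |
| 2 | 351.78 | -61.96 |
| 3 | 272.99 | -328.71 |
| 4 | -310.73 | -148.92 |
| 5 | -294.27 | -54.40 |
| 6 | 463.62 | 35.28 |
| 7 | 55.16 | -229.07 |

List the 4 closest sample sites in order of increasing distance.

Distances from (121.16, -166.63):
1: 367.18 m
2: 253.26 m
3: 222.09 m
4: 432.25 m
5: 430.32 m
6: 397.55 m
7: 90.86 m
Sorted: 7 (90.86 m) < 3 (222.09 m) < 2 (253.26 m) < 1 (367.18 m) < 6 (397.55 m) < 5 (430.32 m) < …

7, 3, 2, 1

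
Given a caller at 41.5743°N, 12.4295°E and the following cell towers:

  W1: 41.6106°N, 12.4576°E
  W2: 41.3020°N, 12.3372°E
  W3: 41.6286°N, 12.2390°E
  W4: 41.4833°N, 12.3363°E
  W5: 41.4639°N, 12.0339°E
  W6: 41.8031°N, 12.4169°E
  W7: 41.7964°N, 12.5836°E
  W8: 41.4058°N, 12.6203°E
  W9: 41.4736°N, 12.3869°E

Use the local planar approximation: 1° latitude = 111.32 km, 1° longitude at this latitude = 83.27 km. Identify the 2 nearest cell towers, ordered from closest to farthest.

Distances from 41.5743°N, 12.4295°E:
W1: √((0.0363·111.32)² + (0.0281·83.27)²) = √(16.329002 + 5.475071) = 4.6695 km
W2: √((-0.2723·111.32)² + (-0.0923·83.27)²) = √(918.843776 + 59.071844) = 31.2716 km
W3: √((0.0543·111.32)² + (-0.1905·83.27)²) = √(36.538108 + 251.632707) = 16.9756 km
W4: √((-0.0910·111.32)² + (-0.0932·83.27)²) = √(102.619331 + 60.229458) = 12.7612 km
W5: √((-0.1104·111.32)² + (-0.3956·83.27)²) = √(151.037414 + 1085.149801) = 35.1595 km
W6: √((0.2288·111.32)² + (-0.0126·83.27)²) = √(648.721715 + 1.100825) = 25.4916 km
W7: √((0.2221·111.32)² + (0.1541·83.27)²) = √(611.284681 + 164.657837) = 27.8557 km
W8: √((-0.1685·111.32)² + (0.1908·83.27)²) = √(351.840805 + 252.425875) = 24.5818 km
W9: √((-0.1007·111.32)² + (-0.0426·83.27)²) = √(125.662396 + 12.583351) = 11.7578 km
Sorted: W1 (4.6695 km) < W9 (11.7578 km) < W4 (12.7612 km) < W3 (16.9756 km) < …

W1, W9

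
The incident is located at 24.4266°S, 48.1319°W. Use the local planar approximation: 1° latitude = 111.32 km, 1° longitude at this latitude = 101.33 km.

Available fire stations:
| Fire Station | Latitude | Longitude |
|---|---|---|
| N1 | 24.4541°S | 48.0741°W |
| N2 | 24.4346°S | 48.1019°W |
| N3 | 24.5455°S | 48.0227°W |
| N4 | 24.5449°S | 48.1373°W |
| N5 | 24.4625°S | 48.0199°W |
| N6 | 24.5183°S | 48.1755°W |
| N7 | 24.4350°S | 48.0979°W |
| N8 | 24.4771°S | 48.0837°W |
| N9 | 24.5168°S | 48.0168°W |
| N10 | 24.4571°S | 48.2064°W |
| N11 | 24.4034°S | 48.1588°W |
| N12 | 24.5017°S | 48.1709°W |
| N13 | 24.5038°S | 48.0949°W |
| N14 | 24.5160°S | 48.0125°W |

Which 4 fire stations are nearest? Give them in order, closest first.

Distances from 24.4266°S, 48.1319°W:
N1: √((-0.0275·111.32)² + (0.0578·101.33)²) = √(9.371558 + 34.302973) = 6.6087 km
N2: √((-0.0080·111.32)² + (0.0300·101.33)²) = √(0.793097 + 9.240992) = 3.1677 km
N3: √((-0.1189·111.32)² + (0.1092·101.33)²) = √(175.190319 + 122.439448) = 17.2519 km
N4: √((-0.1183·111.32)² + (-0.0054·101.33)²) = √(173.426670 + 0.299408) = 13.1805 km
N5: √((-0.0359·111.32)² + (0.1120·101.33)²) = √(15.971117 + 128.798893) = 12.0320 km
N6: √((-0.0917·111.32)² + (-0.0436·101.33)²) = √(104.204162 + 19.518618) = 11.1231 km
N7: √((-0.0084·111.32)² + (0.0340·101.33)²) = √(0.874390 + 11.869541) = 3.5699 km
N8: √((-0.0505·111.32)² + (0.0482·101.33)²) = √(31.603061 + 23.854491) = 7.4470 km
N9: √((-0.0902·111.32)² + (0.1151·101.33)²) = √(100.822966 + 136.027505) = 15.3899 km
N10: √((-0.0305·111.32)² + (-0.0745·101.33)²) = √(11.527790 + 56.988684) = 8.2775 km
N11: √((0.0232·111.32)² + (-0.0269·101.33)²) = √(6.669947 + 7.429860) = 3.7550 km
N12: √((-0.0751·111.32)² + (-0.0390·101.33)²) = √(69.891807 + 15.617276) = 9.2471 km
N13: √((-0.0772·111.32)² + (0.0370·101.33)²) = √(73.855186 + 14.056576) = 9.3761 km
N14: √((-0.0894·111.32)² + (0.1194·101.33)²) = √(99.042463 + 146.381010) = 15.6660 km
Sorted: N2 (3.1677 km) < N7 (3.5699 km) < N11 (3.7550 km) < N1 (6.6087 km) < N8 (7.4470 km) < N10 (8.2775 km) < …

N2, N7, N11, N1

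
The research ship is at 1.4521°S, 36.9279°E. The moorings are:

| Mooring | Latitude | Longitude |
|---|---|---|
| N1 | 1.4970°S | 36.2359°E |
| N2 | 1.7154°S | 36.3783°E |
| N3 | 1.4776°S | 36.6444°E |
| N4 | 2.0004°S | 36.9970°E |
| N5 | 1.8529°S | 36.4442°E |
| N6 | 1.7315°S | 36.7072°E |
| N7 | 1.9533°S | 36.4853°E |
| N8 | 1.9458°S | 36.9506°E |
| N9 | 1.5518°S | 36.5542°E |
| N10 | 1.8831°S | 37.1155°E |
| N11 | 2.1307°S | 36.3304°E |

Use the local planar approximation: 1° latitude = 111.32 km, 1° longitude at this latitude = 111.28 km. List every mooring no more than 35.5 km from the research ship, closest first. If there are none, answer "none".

N3

Distances from 1.4521°S, 36.9279°E:
N1: √((-0.0449·111.32)² + (-0.6920·111.28)²) = √(24.982683 + 5929.887073) = 77.1678 km
N2: √((-0.2633·111.32)² + (-0.5496·111.28)²) = √(859.108693 + 3740.482972) = 67.8203 km
N3: √((-0.0255·111.32)² + (-0.2835·111.28)²) = √(8.057991 + 995.268732) = 31.6753 km
N4: √((-0.5483·111.32)² + (0.0691·111.28)²) = √(3725.485583 + 59.127611) = 61.5192 km
N5: √((-0.4008·111.32)² + (-0.4837·111.28)²) = √(1990.681686 + 2897.252917) = 69.9138 km
N6: √((-0.2794·111.32)² + (-0.2207·111.28)²) = √(967.384665 + 603.168844) = 39.6302 km
N7: √((-0.5012·111.32)² + (-0.4426·111.28)²) = √(3112.924016 + 2425.811514) = 74.4227 km
N8: √((-0.4937·111.32)² + (0.0227·111.28)²) = √(3020.456947 + 6.380959) = 55.0167 km
N9: √((-0.0997·111.32)² + (-0.3737·111.28)²) = √(123.179011 + 1729.340170) = 43.0409 km
N10: √((-0.4310·111.32)² + (0.1876·111.28)²) = √(2301.976764 + 435.812720) = 52.3239 km
N11: √((-0.6786·111.32)² + (-0.5975·111.28)²) = √(5706.556295 + 4420.893504) = 100.6352 km
Threshold 35.5 km: N3 (31.6753 km) is within range.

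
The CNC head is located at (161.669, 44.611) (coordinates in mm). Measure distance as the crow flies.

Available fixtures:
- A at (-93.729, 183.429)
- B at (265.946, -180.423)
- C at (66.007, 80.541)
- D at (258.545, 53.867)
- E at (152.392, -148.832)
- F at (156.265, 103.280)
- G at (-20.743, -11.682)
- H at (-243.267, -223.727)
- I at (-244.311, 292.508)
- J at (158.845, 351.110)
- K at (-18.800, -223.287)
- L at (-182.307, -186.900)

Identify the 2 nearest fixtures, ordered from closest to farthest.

Distances from (161.669, 44.611):
A: √((-255.398)² + (138.818)²) = √(65228.13840 + 19270.43712) = 290.686 mm
B: √((104.277)² + (-225.034)²) = √(10873.69273 + 50640.30116) = 248.020 mm
C: √((-95.662)² + (35.930)²) = √(9151.21824 + 1290.96490) = 102.187 mm
D: √((96.876)² + (9.256)²) = √(9384.95938 + 85.67354) = 97.317 mm
E: √((-9.277)² + (-193.443)²) = √(86.06273 + 37420.19425) = 193.665 mm
F: √((-5.404)² + (58.669)²) = √(29.20322 + 3442.05156) = 58.917 mm
G: √((-182.412)² + (-56.293)²) = √(33274.13774 + 3168.90185) = 190.901 mm
H: √((-404.936)² + (-268.338)²) = √(163973.16410 + 72005.28224) = 485.776 mm
I: √((-405.980)² + (247.897)²) = √(164819.76040 + 61452.92261) = 475.681 mm
J: √((-2.824)² + (306.499)²) = √(7.97498 + 93941.63700) = 306.512 mm
K: √((-180.469)² + (-267.898)²) = √(32569.05996 + 71769.33840) = 323.015 mm
L: √((-343.976)² + (-231.511)²) = √(118319.48858 + 53597.34312) = 414.629 mm
Sorted: F (58.917 mm) < D (97.317 mm) < C (102.187 mm) < G (190.901 mm) < …

F, D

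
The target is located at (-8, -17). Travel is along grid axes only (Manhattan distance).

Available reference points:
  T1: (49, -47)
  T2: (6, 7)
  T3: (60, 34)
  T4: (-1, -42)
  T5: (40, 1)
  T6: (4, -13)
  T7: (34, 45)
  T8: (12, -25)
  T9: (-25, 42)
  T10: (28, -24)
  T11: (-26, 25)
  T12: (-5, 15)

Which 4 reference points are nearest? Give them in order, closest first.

Distances from (-8, -17):
T1: |57| + |-30| = 57 + 30 = 87
T2: |14| + |24| = 14 + 24 = 38
T3: |68| + |51| = 68 + 51 = 119
T4: |7| + |-25| = 7 + 25 = 32
T5: |48| + |18| = 48 + 18 = 66
T6: |12| + |4| = 12 + 4 = 16
T7: |42| + |62| = 42 + 62 = 104
T8: |20| + |-8| = 20 + 8 = 28
T9: |-17| + |59| = 17 + 59 = 76
T10: |36| + |-7| = 36 + 7 = 43
T11: |-18| + |42| = 18 + 42 = 60
T12: |3| + |32| = 3 + 32 = 35
Sorted: T6 (16) < T8 (28) < T4 (32) < T12 (35) < T2 (38) < T10 (43) < …

T6, T8, T4, T12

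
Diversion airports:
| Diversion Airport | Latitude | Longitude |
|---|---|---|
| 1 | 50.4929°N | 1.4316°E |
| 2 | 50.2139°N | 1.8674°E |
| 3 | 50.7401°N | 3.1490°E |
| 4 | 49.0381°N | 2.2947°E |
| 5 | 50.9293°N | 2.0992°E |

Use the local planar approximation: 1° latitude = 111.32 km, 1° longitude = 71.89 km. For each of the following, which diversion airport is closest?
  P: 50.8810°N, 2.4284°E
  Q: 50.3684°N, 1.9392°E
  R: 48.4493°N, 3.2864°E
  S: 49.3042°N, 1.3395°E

P at 50.8810°N, 2.4284°E:
  1: 83.6760 km
  2: 84.5063 km
  3: 54.1264 km
  4: 205.3767 km
  5: 24.2693 km
  → nearest: 5 (24.2693 km)
Q at 50.3684°N, 1.9392°E:
  1: 39.0346 km
  2: 17.9568 km
  3: 96.3137 km
  4: 150.2781 km
  5: 63.4900 km
  → nearest: 2 (17.9568 km)
R at 48.4493°N, 3.2864°E:
  1: 263.6917 km
  2: 221.3442 km
  3: 255.2031 km
  4: 96.8448 km
  5: 288.9652 km
  → nearest: 4 (96.8448 km)
S at 49.3042°N, 1.3395°E:
  1: 132.4916 km
  2: 108.1454 km
  3: 206.0881 km
  4: 74.7861 km
  5: 188.9704 km
  → nearest: 4 (74.7861 km)

P→5; Q→2; R→4; S→4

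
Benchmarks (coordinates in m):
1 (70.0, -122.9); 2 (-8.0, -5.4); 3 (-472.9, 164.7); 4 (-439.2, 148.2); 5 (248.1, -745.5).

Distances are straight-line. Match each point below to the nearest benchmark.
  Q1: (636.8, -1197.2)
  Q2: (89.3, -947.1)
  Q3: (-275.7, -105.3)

Q1 at (636.8, -1197.2):
  1: 1214.7 m
  2: 1355.0 m
  3: 1756.8 m
  4: 1722.8 m
  5: 595.9 m
  → nearest: 5 (595.9 m)
Q2 at (89.3, -947.1):
  1: 824.4 m
  2: 946.7 m
  3: 1245.9 m
  4: 1216.1 m
  5: 256.6 m
  → nearest: 5 (256.6 m)
Q3 at (-275.7, -105.3):
  1: 346.1 m
  2: 285.7 m
  3: 334.3 m
  4: 301.7 m
  5: 827.2 m
  → nearest: 2 (285.7 m)

Q1→5; Q2→5; Q3→2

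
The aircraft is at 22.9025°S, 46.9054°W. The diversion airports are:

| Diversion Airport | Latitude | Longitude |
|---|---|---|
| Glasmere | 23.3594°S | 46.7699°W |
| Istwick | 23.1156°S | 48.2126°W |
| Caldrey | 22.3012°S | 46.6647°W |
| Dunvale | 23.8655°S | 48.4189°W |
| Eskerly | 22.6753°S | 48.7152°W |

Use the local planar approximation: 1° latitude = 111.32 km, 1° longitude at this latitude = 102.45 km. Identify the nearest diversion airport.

Distances from 22.9025°S, 46.9054°W:
Glasmere: √((-0.4569·111.32)² + (0.1355·102.45)²) = √(2586.954030 + 192.709230) = 52.7225 km
Istwick: √((-0.2131·111.32)² + (-1.3072·102.45)²) = √(562.747138 + 17935.273505) = 136.0074 km
Caldrey: √((0.6013·111.32)² + (0.2407·102.45)²) = √(4480.523949 + 608.101544) = 71.3346 km
Dunvale: √((-0.9630·111.32)² + (-1.5135·102.45)²) = √(11492.088705 + 24043.006623) = 188.5075 km
Eskerly: √((0.2272·111.32)² + (-1.8098·102.45)²) = √(639.680408 + 34378.355104) = 187.1311 km
Minimum: Glasmere at 52.7225 km.

Glasmere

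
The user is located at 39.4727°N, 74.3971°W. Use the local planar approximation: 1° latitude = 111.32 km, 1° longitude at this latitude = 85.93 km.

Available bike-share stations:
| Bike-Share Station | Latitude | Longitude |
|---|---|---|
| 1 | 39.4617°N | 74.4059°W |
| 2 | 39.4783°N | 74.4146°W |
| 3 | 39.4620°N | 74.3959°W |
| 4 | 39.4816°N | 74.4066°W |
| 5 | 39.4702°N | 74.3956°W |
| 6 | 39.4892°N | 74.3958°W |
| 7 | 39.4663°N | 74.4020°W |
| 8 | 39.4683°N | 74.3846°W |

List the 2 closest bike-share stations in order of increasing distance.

Distances from 39.4727°N, 74.3971°W:
1: √((-0.0110·111.32)² + (-0.0088·85.93)²) = √(1.499449 + 0.571814) = 1.4392 km
2: √((0.0056·111.32)² + (-0.0175·85.93)²) = √(0.388618 + 2.261339) = 1.6279 km
3: √((-0.0107·111.32)² + (0.0012·85.93)²) = √(1.418776 + 0.010633) = 1.1956 km
4: √((0.0089·111.32)² + (-0.0095·85.93)²) = √(0.981582 + 0.666403) = 1.2837 km
5: √((-0.0025·111.32)² + (0.0015·85.93)²) = √(0.077451 + 0.016614) = 0.3067 km
6: √((0.0165·111.32)² + (0.0013·85.93)²) = √(3.373761 + 0.012479) = 1.8402 km
7: √((-0.0064·111.32)² + (-0.0049·85.93)²) = √(0.507582 + 0.177289) = 0.8276 km
8: √((-0.0044·111.32)² + (0.0125·85.93)²) = √(0.239912 + 1.153745) = 1.1805 km
Sorted: 5 (0.3067 km) < 7 (0.8276 km) < 8 (1.1805 km) < 3 (1.1956 km) < …

5, 7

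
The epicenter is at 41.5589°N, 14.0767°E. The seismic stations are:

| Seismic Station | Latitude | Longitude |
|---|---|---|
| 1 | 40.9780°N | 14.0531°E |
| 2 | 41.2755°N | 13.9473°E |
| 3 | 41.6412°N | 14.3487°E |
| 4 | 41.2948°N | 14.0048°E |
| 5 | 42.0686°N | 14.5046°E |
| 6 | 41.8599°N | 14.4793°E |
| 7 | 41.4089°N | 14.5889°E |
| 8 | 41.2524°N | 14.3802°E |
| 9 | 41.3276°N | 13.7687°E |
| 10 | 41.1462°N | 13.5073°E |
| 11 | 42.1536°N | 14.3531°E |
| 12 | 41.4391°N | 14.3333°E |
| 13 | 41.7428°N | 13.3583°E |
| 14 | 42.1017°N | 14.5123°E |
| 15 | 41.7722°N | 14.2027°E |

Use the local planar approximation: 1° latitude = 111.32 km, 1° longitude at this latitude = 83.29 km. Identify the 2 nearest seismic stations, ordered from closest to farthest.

Distances from 41.5589°N, 14.0767°E:
1: √((-0.5809·111.32)² + (-0.0236·83.29)²) = √(4181.664138 + 3.863756) = 64.6957 km
2: √((-0.2834·111.32)² + (-0.1294·83.29)²) = √(995.281856 + 116.159378) = 33.3383 km
3: √((0.0823·111.32)² + (0.2720·83.29)²) = √(83.935574 + 513.243588) = 24.4372 km
4: √((-0.2641·111.32)² + (-0.0719·83.29)²) = √(864.337186 + 35.862743) = 30.0033 km
5: √((0.5097·111.32)² + (0.4279·83.29)²) = √(3219.405358 + 1270.194703) = 67.0045 km
6: √((0.3010·111.32)² + (0.4026·83.29)²) = √(1122.740494 + 1124.432178) = 47.4044 km
7: √((-0.1500·111.32)² + (0.5122·83.29)²) = √(278.823204 + 1819.972695) = 45.8126 km
8: √((-0.3065·111.32)² + (0.3035·83.29)²) = √(1164.145739 + 639.003321) = 42.4635 km
9: √((-0.2313·111.32)² + (-0.3080·83.29)²) = √(662.975777 + 658.092827) = 36.3465 km
10: √((-0.4127·111.32)² + (-0.5694·83.29)²) = √(2110.645679 + 2249.161546) = 66.0288 km
11: √((0.5947·111.32)² + (0.2764·83.29)²) = √(4382.705334 + 529.982832) = 70.0906 km
12: √((-0.1198·111.32)² + (0.2566·83.29)²) = √(177.852523 + 456.771531) = 25.1917 km
13: √((0.1839·111.32)² + (-0.7184·83.29)²) = √(419.092466 + 3580.291368) = 63.2407 km
14: √((0.5428·111.32)² + (0.4356·83.29)²) = √(3651.119717 + 1316.319959) = 70.4801 km
15: √((0.2133·111.32)² + (0.1260·83.29)²) = √(563.803940 + 110.135370) = 25.9603 km
Sorted: 3 (24.4372 km) < 12 (25.1917 km) < 15 (25.9603 km) < 4 (30.0033 km) < …

3, 12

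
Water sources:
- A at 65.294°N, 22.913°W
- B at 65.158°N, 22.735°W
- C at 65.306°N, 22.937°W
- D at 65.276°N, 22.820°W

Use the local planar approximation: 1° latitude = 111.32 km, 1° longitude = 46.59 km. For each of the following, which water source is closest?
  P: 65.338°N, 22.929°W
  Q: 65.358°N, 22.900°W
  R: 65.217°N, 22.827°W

P→C; Q→C; R→D

P at 65.338°N, 22.929°W:
  A: 4.954 km
  B: 21.982 km
  C: 3.582 km
  D: 8.569 km
  → nearest: C (3.582 km)
Q at 65.358°N, 22.900°W:
  A: 7.150 km
  B: 23.554 km
  C: 6.040 km
  D: 9.860 km
  → nearest: C (6.040 km)
R at 65.217°N, 22.827°W:
  A: 9.462 km
  B: 7.843 km
  C: 11.154 km
  D: 6.576 km
  → nearest: D (6.576 km)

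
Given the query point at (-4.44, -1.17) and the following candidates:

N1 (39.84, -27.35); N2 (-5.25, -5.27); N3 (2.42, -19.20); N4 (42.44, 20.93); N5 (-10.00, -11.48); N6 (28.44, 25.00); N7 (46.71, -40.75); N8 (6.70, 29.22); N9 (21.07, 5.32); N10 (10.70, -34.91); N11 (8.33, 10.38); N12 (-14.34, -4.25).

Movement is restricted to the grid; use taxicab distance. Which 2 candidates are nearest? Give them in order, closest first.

Distances from (-4.44, -1.17):
N1: |44.28| + |-26.18| = 44.28 + 26.18 = 70.46
N2: |-0.81| + |-4.10| = 0.81 + 4.10 = 4.91
N3: |6.86| + |-18.03| = 6.86 + 18.03 = 24.89
N4: |46.88| + |22.10| = 46.88 + 22.10 = 68.98
N5: |-5.56| + |-10.31| = 5.56 + 10.31 = 15.87
N6: |32.88| + |26.17| = 32.88 + 26.17 = 59.05
N7: |51.15| + |-39.58| = 51.15 + 39.58 = 90.73
N8: |11.14| + |30.39| = 11.14 + 30.39 = 41.53
N9: |25.51| + |6.49| = 25.51 + 6.49 = 32.00
N10: |15.14| + |-33.74| = 15.14 + 33.74 = 48.88
N11: |12.77| + |11.55| = 12.77 + 11.55 = 24.32
N12: |-9.90| + |-3.08| = 9.90 + 3.08 = 12.98
Sorted: N2 (4.91) < N12 (12.98) < N5 (15.87) < N11 (24.32) < …

N2, N12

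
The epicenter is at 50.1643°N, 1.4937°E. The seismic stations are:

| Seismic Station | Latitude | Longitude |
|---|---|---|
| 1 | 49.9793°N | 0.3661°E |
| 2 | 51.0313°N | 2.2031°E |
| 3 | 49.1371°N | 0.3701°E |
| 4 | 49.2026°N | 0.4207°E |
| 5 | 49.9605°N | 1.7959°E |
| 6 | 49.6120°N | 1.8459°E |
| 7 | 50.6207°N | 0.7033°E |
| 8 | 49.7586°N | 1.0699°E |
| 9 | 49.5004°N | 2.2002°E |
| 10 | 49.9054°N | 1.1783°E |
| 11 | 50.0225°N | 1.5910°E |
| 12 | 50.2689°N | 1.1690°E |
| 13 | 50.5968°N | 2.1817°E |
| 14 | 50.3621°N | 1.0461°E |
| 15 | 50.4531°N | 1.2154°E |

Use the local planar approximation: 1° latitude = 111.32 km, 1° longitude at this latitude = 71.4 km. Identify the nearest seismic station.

Distances from 50.1643°N, 1.4937°E:
1: √((-0.1850·111.32)² + (-1.1276·71.4)²) = √(424.121074 + 6481.963153) = 83.1029 km
2: √((0.8670·111.32)² + (0.7094·71.4)²) = √(9315.037129 + 2565.540009) = 108.9981 km
3: √((-1.0272·111.32)² + (-1.1236·71.4)²) = √(13075.443149 + 6436.057043) = 139.6836 km
4: √((-0.9617·111.32)² + (-1.0730·71.4)²) = √(11461.082202 + 5869.429189) = 131.6454 km
5: √((-0.2038·111.32)² + (0.3022·71.4)²) = √(514.700695 + 465.570381) = 31.3093 km
6: √((-0.5523·111.32)² + (0.3522·71.4)²) = √(3780.040751 + 632.375633) = 66.4260 km
7: √((0.4564·111.32)² + (-0.7904·71.4)²) = √(2581.295158 + 3184.859562) = 75.9352 km
8: √((-0.4057·111.32)² + (-0.4238·71.4)²) = √(2039.653574 + 915.626447) = 54.3625 km
9: √((-0.6639·111.32)² + (0.7065·71.4)²) = √(5462.000463 + 2544.607225) = 89.4796 km
10: √((-0.2589·111.32)² + (-0.3154·71.4)²) = √(830.635515 + 507.130583) = 36.5755 km
11: √((-0.1418·111.32)² + (0.0973·71.4)²) = √(249.171781 + 48.263866) = 17.2463 km
12: √((0.1046·111.32)² + (-0.3247·71.4)²) = √(135.584413 + 537.478382) = 25.9435 km
13: √((0.4325·111.32)² + (0.6880·71.4)²) = √(2318.027687 + 2413.088778) = 68.7831 km
14: √((0.1978·111.32)² + (-0.4476·71.4)²) = √(484.840589 + 1021.354671) = 38.8097 km
15: √((0.2888·111.32)² + (-0.2783·71.4)²) = √(1033.572089 + 394.841539) = 37.7944 km
Minimum: 11 at 17.2463 km.

11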